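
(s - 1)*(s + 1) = s^2 - 1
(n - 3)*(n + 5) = n^2 + 2*n - 15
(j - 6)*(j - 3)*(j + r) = j^3 + j^2*r - 9*j^2 - 9*j*r + 18*j + 18*r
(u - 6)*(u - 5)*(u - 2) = u^3 - 13*u^2 + 52*u - 60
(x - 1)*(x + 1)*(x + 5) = x^3 + 5*x^2 - x - 5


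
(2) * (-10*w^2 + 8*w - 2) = -20*w^2 + 16*w - 4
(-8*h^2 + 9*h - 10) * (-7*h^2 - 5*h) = 56*h^4 - 23*h^3 + 25*h^2 + 50*h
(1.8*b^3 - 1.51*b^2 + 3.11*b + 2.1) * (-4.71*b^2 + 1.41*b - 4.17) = -8.478*b^5 + 9.6501*b^4 - 24.2832*b^3 + 0.790799999999999*b^2 - 10.0077*b - 8.757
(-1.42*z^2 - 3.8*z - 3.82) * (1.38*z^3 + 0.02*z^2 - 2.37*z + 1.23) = -1.9596*z^5 - 5.2724*z^4 - 1.9822*z^3 + 7.183*z^2 + 4.3794*z - 4.6986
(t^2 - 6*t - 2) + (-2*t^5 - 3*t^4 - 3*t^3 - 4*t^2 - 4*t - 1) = -2*t^5 - 3*t^4 - 3*t^3 - 3*t^2 - 10*t - 3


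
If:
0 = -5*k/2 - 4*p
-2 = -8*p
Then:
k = -2/5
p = 1/4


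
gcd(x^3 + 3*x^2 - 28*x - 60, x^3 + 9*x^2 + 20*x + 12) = x^2 + 8*x + 12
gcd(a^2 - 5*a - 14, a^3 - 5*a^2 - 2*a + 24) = a + 2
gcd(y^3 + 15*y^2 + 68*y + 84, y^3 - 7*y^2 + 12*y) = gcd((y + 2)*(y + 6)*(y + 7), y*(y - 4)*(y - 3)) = 1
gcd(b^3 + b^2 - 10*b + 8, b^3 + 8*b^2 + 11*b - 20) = b^2 + 3*b - 4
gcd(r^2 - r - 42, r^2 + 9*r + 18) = r + 6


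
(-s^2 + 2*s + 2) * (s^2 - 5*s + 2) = -s^4 + 7*s^3 - 10*s^2 - 6*s + 4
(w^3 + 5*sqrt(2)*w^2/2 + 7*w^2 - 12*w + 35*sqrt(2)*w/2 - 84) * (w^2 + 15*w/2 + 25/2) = w^5 + 5*sqrt(2)*w^4/2 + 29*w^4/2 + 145*sqrt(2)*w^3/4 + 53*w^3 - 173*w^2/2 + 325*sqrt(2)*w^2/2 - 780*w + 875*sqrt(2)*w/4 - 1050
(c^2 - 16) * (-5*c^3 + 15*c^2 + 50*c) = -5*c^5 + 15*c^4 + 130*c^3 - 240*c^2 - 800*c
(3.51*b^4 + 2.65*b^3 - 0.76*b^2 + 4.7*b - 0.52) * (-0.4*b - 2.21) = -1.404*b^5 - 8.8171*b^4 - 5.5525*b^3 - 0.2004*b^2 - 10.179*b + 1.1492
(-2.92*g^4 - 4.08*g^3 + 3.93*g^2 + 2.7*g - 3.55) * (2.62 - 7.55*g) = 22.046*g^5 + 23.1536*g^4 - 40.3611*g^3 - 10.0884*g^2 + 33.8765*g - 9.301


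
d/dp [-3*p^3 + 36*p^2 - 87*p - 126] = -9*p^2 + 72*p - 87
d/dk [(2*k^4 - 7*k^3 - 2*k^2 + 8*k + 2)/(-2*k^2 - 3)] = (-8*k^5 + 14*k^4 - 24*k^3 + 79*k^2 + 20*k - 24)/(4*k^4 + 12*k^2 + 9)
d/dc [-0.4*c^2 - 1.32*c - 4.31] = -0.8*c - 1.32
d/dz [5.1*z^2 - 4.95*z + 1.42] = 10.2*z - 4.95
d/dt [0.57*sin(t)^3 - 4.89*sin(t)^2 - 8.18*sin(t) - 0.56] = (1.71*sin(t)^2 - 9.78*sin(t) - 8.18)*cos(t)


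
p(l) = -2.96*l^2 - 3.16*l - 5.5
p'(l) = -5.92*l - 3.16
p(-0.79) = -4.85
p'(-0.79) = 1.52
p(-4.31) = -46.87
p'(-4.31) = 22.36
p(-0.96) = -5.19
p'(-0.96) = 2.52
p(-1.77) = -9.18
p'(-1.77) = 7.32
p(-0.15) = -5.09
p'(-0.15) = -2.27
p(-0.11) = -5.19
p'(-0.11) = -2.51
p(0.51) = -7.88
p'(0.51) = -6.18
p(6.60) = -155.29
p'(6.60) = -42.23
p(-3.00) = -22.66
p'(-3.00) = 14.60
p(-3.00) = -22.66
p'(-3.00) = 14.60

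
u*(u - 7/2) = u^2 - 7*u/2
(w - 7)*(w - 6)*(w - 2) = w^3 - 15*w^2 + 68*w - 84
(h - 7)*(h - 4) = h^2 - 11*h + 28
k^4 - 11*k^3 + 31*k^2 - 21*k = k*(k - 7)*(k - 3)*(k - 1)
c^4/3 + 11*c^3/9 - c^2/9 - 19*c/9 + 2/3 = (c/3 + 1)*(c - 1)*(c - 1/3)*(c + 2)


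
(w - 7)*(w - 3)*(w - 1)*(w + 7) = w^4 - 4*w^3 - 46*w^2 + 196*w - 147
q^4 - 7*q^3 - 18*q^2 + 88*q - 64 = (q - 8)*(q - 2)*(q - 1)*(q + 4)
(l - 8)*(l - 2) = l^2 - 10*l + 16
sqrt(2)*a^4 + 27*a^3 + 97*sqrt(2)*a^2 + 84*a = a*(a + 6*sqrt(2))*(a + 7*sqrt(2))*(sqrt(2)*a + 1)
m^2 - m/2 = m*(m - 1/2)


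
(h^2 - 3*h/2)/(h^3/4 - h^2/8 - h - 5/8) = 4*h*(3 - 2*h)/(-2*h^3 + h^2 + 8*h + 5)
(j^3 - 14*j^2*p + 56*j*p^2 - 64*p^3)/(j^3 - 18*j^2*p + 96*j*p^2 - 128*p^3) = (-j + 4*p)/(-j + 8*p)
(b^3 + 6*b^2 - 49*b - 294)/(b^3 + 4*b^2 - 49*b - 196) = (b + 6)/(b + 4)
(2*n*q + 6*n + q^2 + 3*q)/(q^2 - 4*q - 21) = (2*n + q)/(q - 7)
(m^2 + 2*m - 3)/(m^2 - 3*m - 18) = (m - 1)/(m - 6)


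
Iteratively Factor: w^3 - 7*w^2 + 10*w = (w - 2)*(w^2 - 5*w) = (w - 5)*(w - 2)*(w)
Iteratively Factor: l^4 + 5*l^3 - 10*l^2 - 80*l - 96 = (l + 4)*(l^3 + l^2 - 14*l - 24) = (l + 3)*(l + 4)*(l^2 - 2*l - 8) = (l - 4)*(l + 3)*(l + 4)*(l + 2)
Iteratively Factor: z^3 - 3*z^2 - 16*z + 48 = (z + 4)*(z^2 - 7*z + 12) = (z - 4)*(z + 4)*(z - 3)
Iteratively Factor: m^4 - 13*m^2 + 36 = (m - 3)*(m^3 + 3*m^2 - 4*m - 12) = (m - 3)*(m + 2)*(m^2 + m - 6) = (m - 3)*(m - 2)*(m + 2)*(m + 3)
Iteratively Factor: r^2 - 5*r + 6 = (r - 2)*(r - 3)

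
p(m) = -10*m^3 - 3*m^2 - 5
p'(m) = -30*m^2 - 6*m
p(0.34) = -5.74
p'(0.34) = -5.51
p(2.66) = -214.44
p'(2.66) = -228.23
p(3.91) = -648.63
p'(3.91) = -482.10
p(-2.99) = 235.49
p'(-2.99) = -250.26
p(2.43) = -166.20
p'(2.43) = -191.73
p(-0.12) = -5.03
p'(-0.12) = 0.29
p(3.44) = -447.58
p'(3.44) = -375.65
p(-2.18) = 84.35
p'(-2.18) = -129.49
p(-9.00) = 7042.00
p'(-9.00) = -2376.00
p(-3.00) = 238.00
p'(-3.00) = -252.00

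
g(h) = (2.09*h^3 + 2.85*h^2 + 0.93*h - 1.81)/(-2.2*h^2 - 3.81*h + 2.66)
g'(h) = (4.4*h + 3.81)*(2.09*h^3 + 2.85*h^2 + 0.93*h - 1.81)/(-2.2*h^2 - 3.81*h + 2.66)^2 + (6.27*h^2 + 5.7*h + 0.93)/(-2.2*h^2 - 3.81*h + 2.66) = (-4.598*h^4 - 15.9258*h^3 + 7.8657*h^2 + 7.198*h - 4.4223)/(4.84*h^4 + 16.764*h^3 + 2.8121*h^2 - 20.2692*h + 7.0756)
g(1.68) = -1.78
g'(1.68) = -0.83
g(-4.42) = 5.57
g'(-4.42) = -0.48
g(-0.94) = -0.44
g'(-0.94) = 0.29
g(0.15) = -0.78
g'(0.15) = -0.77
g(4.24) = -4.01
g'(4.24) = -0.90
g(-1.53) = -1.21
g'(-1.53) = 3.12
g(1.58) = -1.70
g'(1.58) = -0.83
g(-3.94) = 5.40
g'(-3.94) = -0.16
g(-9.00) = 9.22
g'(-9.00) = -0.90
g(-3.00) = 6.20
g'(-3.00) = 3.14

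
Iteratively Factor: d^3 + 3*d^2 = (d + 3)*(d^2) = d*(d + 3)*(d)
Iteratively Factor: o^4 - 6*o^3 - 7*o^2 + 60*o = (o - 5)*(o^3 - o^2 - 12*o) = o*(o - 5)*(o^2 - o - 12) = o*(o - 5)*(o - 4)*(o + 3)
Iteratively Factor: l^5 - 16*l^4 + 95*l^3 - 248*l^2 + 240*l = (l - 3)*(l^4 - 13*l^3 + 56*l^2 - 80*l) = l*(l - 3)*(l^3 - 13*l^2 + 56*l - 80) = l*(l - 5)*(l - 3)*(l^2 - 8*l + 16) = l*(l - 5)*(l - 4)*(l - 3)*(l - 4)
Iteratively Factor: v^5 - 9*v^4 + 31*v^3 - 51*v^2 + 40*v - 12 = (v - 1)*(v^4 - 8*v^3 + 23*v^2 - 28*v + 12) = (v - 2)*(v - 1)*(v^3 - 6*v^2 + 11*v - 6) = (v - 2)*(v - 1)^2*(v^2 - 5*v + 6) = (v - 3)*(v - 2)*(v - 1)^2*(v - 2)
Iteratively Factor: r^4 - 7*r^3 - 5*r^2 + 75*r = (r - 5)*(r^3 - 2*r^2 - 15*r) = (r - 5)*(r + 3)*(r^2 - 5*r) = (r - 5)^2*(r + 3)*(r)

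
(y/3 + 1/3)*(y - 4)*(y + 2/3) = y^3/3 - 7*y^2/9 - 2*y - 8/9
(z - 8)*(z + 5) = z^2 - 3*z - 40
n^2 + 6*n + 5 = (n + 1)*(n + 5)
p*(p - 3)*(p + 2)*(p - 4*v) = p^4 - 4*p^3*v - p^3 + 4*p^2*v - 6*p^2 + 24*p*v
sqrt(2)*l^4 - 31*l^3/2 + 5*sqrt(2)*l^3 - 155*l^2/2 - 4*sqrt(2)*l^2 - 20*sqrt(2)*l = l*(l + 5)*(l - 8*sqrt(2))*(sqrt(2)*l + 1/2)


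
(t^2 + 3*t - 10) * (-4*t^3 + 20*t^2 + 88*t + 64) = -4*t^5 + 8*t^4 + 188*t^3 + 128*t^2 - 688*t - 640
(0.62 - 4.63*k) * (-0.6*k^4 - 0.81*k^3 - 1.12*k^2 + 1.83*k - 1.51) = 2.778*k^5 + 3.3783*k^4 + 4.6834*k^3 - 9.1673*k^2 + 8.1259*k - 0.9362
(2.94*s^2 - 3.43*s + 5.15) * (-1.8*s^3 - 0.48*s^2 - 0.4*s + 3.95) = -5.292*s^5 + 4.7628*s^4 - 8.7996*s^3 + 10.513*s^2 - 15.6085*s + 20.3425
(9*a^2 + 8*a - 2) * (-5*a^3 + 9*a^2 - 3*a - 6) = -45*a^5 + 41*a^4 + 55*a^3 - 96*a^2 - 42*a + 12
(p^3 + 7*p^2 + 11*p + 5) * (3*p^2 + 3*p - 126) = 3*p^5 + 24*p^4 - 72*p^3 - 834*p^2 - 1371*p - 630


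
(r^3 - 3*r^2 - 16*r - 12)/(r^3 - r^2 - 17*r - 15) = (r^2 - 4*r - 12)/(r^2 - 2*r - 15)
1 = 1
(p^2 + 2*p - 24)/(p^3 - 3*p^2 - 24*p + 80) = (p + 6)/(p^2 + p - 20)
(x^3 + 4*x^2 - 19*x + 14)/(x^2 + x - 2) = (x^2 + 5*x - 14)/(x + 2)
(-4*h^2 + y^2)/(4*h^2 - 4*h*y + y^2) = (2*h + y)/(-2*h + y)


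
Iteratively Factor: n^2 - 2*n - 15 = (n + 3)*(n - 5)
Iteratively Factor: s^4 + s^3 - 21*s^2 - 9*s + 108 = (s + 4)*(s^3 - 3*s^2 - 9*s + 27) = (s - 3)*(s + 4)*(s^2 - 9) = (s - 3)^2*(s + 4)*(s + 3)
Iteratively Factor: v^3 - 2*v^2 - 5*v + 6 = (v - 3)*(v^2 + v - 2) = (v - 3)*(v + 2)*(v - 1)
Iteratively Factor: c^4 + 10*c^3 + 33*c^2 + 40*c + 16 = (c + 4)*(c^3 + 6*c^2 + 9*c + 4) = (c + 1)*(c + 4)*(c^2 + 5*c + 4) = (c + 1)^2*(c + 4)*(c + 4)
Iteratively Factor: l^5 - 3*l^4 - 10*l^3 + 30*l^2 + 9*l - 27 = (l - 3)*(l^4 - 10*l^2 + 9) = (l - 3)*(l + 3)*(l^3 - 3*l^2 - l + 3) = (l - 3)^2*(l + 3)*(l^2 - 1) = (l - 3)^2*(l + 1)*(l + 3)*(l - 1)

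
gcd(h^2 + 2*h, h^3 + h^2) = h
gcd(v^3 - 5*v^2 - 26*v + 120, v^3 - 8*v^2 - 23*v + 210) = v^2 - v - 30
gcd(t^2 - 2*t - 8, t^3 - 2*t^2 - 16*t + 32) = t - 4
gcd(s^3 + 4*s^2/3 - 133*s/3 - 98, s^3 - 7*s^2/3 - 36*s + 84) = s + 6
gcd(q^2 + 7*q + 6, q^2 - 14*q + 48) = 1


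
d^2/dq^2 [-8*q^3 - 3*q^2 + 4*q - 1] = -48*q - 6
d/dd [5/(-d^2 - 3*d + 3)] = 5*(2*d + 3)/(d^2 + 3*d - 3)^2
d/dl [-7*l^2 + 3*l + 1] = 3 - 14*l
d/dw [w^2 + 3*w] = 2*w + 3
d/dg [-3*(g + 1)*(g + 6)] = -6*g - 21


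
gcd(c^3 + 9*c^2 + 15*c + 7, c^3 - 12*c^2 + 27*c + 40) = c + 1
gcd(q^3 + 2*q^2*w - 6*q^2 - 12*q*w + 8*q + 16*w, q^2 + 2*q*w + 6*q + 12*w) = q + 2*w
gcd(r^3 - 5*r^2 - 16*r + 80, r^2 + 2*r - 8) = r + 4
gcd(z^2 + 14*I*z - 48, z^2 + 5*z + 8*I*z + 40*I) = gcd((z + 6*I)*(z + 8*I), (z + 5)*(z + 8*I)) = z + 8*I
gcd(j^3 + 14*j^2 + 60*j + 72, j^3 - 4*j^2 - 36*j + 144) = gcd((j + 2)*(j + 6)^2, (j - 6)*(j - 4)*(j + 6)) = j + 6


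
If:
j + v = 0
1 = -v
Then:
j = 1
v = -1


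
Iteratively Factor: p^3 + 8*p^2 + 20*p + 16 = (p + 2)*(p^2 + 6*p + 8) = (p + 2)*(p + 4)*(p + 2)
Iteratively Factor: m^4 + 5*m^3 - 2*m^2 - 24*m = (m)*(m^3 + 5*m^2 - 2*m - 24) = m*(m + 3)*(m^2 + 2*m - 8) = m*(m - 2)*(m + 3)*(m + 4)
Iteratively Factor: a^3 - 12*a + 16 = (a + 4)*(a^2 - 4*a + 4) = (a - 2)*(a + 4)*(a - 2)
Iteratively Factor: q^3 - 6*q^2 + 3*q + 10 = (q - 5)*(q^2 - q - 2) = (q - 5)*(q - 2)*(q + 1)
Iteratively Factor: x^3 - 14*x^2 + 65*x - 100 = (x - 4)*(x^2 - 10*x + 25) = (x - 5)*(x - 4)*(x - 5)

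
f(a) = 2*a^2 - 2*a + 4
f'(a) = 4*a - 2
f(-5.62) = 78.41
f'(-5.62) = -24.48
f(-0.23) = 4.57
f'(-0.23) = -2.92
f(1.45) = 5.30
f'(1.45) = 3.80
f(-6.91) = 113.32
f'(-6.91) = -29.64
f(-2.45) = 20.90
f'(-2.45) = -11.80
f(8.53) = 132.46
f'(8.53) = 32.12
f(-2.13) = 17.33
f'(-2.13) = -10.52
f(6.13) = 66.89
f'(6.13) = 22.52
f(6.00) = 64.00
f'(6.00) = 22.00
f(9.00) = 148.00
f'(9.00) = 34.00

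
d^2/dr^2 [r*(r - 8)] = 2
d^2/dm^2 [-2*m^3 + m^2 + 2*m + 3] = 2 - 12*m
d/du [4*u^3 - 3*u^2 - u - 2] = 12*u^2 - 6*u - 1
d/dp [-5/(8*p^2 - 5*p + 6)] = 5*(16*p - 5)/(8*p^2 - 5*p + 6)^2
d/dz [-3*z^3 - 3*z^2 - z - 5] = -9*z^2 - 6*z - 1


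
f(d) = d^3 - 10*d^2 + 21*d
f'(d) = 3*d^2 - 20*d + 21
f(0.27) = 4.96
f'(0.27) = 15.82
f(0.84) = 11.18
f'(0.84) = 6.32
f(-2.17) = -102.88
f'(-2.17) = 78.53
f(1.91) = 10.60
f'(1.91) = -6.26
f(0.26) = 4.80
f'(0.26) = 16.00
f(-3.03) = -183.26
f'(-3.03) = 109.14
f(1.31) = 12.60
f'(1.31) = -0.05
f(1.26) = 12.58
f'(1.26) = 0.56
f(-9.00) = -1728.00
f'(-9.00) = 444.00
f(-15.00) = -5940.00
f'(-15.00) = 996.00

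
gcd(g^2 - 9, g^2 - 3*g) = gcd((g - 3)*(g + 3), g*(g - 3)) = g - 3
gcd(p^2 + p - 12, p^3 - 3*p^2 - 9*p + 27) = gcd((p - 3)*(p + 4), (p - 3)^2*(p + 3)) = p - 3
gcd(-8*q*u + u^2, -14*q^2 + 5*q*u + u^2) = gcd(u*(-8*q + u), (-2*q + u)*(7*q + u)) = 1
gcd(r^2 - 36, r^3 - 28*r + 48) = r + 6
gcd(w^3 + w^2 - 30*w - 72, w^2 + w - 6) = w + 3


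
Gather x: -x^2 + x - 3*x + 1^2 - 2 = -x^2 - 2*x - 1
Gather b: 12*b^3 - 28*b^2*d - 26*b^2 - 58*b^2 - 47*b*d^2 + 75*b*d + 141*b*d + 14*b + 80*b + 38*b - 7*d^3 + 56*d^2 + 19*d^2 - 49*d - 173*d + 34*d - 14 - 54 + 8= 12*b^3 + b^2*(-28*d - 84) + b*(-47*d^2 + 216*d + 132) - 7*d^3 + 75*d^2 - 188*d - 60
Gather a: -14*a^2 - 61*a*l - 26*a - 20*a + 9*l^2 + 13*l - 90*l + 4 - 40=-14*a^2 + a*(-61*l - 46) + 9*l^2 - 77*l - 36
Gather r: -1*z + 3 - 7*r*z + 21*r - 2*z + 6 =r*(21 - 7*z) - 3*z + 9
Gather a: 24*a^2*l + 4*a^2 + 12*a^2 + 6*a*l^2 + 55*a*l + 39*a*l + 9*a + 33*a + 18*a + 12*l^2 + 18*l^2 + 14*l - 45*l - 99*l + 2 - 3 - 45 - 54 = a^2*(24*l + 16) + a*(6*l^2 + 94*l + 60) + 30*l^2 - 130*l - 100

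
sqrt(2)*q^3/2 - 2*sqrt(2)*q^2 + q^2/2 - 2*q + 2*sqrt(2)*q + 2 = (q - 2)^2*(sqrt(2)*q/2 + 1/2)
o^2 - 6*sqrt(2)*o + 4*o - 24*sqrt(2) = (o + 4)*(o - 6*sqrt(2))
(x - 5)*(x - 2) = x^2 - 7*x + 10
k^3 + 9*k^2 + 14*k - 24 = (k - 1)*(k + 4)*(k + 6)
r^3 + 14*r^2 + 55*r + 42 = (r + 1)*(r + 6)*(r + 7)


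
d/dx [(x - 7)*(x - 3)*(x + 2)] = 3*x^2 - 16*x + 1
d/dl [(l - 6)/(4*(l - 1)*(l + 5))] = (-l^2 + 12*l + 19)/(4*(l^4 + 8*l^3 + 6*l^2 - 40*l + 25))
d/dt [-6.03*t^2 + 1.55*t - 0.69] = 1.55 - 12.06*t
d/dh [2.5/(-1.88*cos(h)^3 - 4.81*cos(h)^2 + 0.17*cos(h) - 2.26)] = (-14.1*cos(h)^2 - 24.05*cos(h) + 0.425)*sin(h)/(1.88*cos(h)^3 + 4.81*cos(h)^2 - 0.17*cos(h) + 2.26)^2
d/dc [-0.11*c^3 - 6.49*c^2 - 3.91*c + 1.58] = -0.33*c^2 - 12.98*c - 3.91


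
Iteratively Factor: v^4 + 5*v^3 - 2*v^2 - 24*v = (v)*(v^3 + 5*v^2 - 2*v - 24) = v*(v - 2)*(v^2 + 7*v + 12) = v*(v - 2)*(v + 4)*(v + 3)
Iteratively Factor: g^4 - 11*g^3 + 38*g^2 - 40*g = (g - 2)*(g^3 - 9*g^2 + 20*g) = g*(g - 2)*(g^2 - 9*g + 20) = g*(g - 5)*(g - 2)*(g - 4)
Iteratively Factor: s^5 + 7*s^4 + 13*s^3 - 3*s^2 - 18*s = (s + 2)*(s^4 + 5*s^3 + 3*s^2 - 9*s) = (s + 2)*(s + 3)*(s^3 + 2*s^2 - 3*s) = s*(s + 2)*(s + 3)*(s^2 + 2*s - 3) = s*(s - 1)*(s + 2)*(s + 3)*(s + 3)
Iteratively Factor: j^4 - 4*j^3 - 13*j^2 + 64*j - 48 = (j + 4)*(j^3 - 8*j^2 + 19*j - 12) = (j - 3)*(j + 4)*(j^2 - 5*j + 4) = (j - 4)*(j - 3)*(j + 4)*(j - 1)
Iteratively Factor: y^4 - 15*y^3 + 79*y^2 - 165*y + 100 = (y - 1)*(y^3 - 14*y^2 + 65*y - 100) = (y - 5)*(y - 1)*(y^2 - 9*y + 20) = (y - 5)^2*(y - 1)*(y - 4)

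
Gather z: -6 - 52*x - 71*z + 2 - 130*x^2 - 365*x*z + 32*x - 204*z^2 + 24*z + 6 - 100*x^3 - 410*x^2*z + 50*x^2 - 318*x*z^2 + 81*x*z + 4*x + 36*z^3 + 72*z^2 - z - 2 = -100*x^3 - 80*x^2 - 16*x + 36*z^3 + z^2*(-318*x - 132) + z*(-410*x^2 - 284*x - 48)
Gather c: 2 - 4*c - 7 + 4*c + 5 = 0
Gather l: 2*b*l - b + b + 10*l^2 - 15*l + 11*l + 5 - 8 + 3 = 10*l^2 + l*(2*b - 4)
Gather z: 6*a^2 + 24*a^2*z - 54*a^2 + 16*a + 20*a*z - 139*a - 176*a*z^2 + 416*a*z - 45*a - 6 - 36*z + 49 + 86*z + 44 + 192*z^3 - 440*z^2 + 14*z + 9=-48*a^2 - 168*a + 192*z^3 + z^2*(-176*a - 440) + z*(24*a^2 + 436*a + 64) + 96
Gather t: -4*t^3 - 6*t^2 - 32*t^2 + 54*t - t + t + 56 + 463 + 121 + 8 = -4*t^3 - 38*t^2 + 54*t + 648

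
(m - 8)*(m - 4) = m^2 - 12*m + 32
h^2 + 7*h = h*(h + 7)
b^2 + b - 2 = (b - 1)*(b + 2)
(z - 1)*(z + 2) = z^2 + z - 2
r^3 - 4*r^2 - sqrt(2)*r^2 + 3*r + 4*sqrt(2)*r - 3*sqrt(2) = (r - 3)*(r - 1)*(r - sqrt(2))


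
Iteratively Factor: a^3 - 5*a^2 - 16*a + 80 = (a - 5)*(a^2 - 16) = (a - 5)*(a + 4)*(a - 4)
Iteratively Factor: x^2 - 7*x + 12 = (x - 3)*(x - 4)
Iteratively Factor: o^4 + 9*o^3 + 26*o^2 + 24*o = (o + 4)*(o^3 + 5*o^2 + 6*o) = (o + 3)*(o + 4)*(o^2 + 2*o) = (o + 2)*(o + 3)*(o + 4)*(o)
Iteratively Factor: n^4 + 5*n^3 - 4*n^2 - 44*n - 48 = (n + 4)*(n^3 + n^2 - 8*n - 12) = (n + 2)*(n + 4)*(n^2 - n - 6) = (n + 2)^2*(n + 4)*(n - 3)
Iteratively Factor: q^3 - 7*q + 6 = (q - 2)*(q^2 + 2*q - 3) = (q - 2)*(q + 3)*(q - 1)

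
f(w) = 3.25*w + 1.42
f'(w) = 3.25000000000000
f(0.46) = 2.92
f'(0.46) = 3.25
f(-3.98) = -11.52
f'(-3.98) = 3.25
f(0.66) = 3.56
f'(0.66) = 3.25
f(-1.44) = -3.26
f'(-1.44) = 3.25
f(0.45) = 2.88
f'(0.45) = 3.25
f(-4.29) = -12.52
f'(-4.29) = 3.25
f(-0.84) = -1.31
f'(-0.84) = 3.25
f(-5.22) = -15.54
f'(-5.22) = 3.25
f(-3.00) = -8.33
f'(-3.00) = 3.25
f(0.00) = 1.42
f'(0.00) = 3.25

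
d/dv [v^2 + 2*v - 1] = 2*v + 2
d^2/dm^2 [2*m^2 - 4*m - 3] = 4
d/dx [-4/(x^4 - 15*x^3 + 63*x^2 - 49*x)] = 4*(4*x^3 - 45*x^2 + 126*x - 49)/(x^2*(x^3 - 15*x^2 + 63*x - 49)^2)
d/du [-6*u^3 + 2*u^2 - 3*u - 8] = -18*u^2 + 4*u - 3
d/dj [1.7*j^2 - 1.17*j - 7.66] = 3.4*j - 1.17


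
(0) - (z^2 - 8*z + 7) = -z^2 + 8*z - 7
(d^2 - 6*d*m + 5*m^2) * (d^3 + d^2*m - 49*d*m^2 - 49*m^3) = d^5 - 5*d^4*m - 50*d^3*m^2 + 250*d^2*m^3 + 49*d*m^4 - 245*m^5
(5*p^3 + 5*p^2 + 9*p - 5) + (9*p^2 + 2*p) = 5*p^3 + 14*p^2 + 11*p - 5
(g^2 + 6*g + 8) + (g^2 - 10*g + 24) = 2*g^2 - 4*g + 32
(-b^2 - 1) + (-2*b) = -b^2 - 2*b - 1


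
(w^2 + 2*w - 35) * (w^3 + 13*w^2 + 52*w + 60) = w^5 + 15*w^4 + 43*w^3 - 291*w^2 - 1700*w - 2100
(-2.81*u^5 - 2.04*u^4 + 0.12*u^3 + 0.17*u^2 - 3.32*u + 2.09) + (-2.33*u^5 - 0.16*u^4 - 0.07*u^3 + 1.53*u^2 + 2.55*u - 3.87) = -5.14*u^5 - 2.2*u^4 + 0.05*u^3 + 1.7*u^2 - 0.77*u - 1.78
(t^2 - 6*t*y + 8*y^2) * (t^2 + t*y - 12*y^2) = t^4 - 5*t^3*y - 10*t^2*y^2 + 80*t*y^3 - 96*y^4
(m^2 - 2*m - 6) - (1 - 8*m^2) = 9*m^2 - 2*m - 7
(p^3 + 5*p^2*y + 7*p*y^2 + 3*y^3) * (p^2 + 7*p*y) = p^5 + 12*p^4*y + 42*p^3*y^2 + 52*p^2*y^3 + 21*p*y^4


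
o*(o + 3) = o^2 + 3*o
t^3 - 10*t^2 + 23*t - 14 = (t - 7)*(t - 2)*(t - 1)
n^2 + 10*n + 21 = (n + 3)*(n + 7)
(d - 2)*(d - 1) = d^2 - 3*d + 2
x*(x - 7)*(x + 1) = x^3 - 6*x^2 - 7*x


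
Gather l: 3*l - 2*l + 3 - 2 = l + 1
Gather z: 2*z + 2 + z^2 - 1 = z^2 + 2*z + 1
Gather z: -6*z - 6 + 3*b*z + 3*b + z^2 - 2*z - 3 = 3*b + z^2 + z*(3*b - 8) - 9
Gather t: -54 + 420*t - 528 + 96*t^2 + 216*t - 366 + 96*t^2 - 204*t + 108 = 192*t^2 + 432*t - 840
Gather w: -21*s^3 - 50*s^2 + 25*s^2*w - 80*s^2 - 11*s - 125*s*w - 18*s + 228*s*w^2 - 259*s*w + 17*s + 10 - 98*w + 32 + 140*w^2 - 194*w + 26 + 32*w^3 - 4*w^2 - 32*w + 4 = -21*s^3 - 130*s^2 - 12*s + 32*w^3 + w^2*(228*s + 136) + w*(25*s^2 - 384*s - 324) + 72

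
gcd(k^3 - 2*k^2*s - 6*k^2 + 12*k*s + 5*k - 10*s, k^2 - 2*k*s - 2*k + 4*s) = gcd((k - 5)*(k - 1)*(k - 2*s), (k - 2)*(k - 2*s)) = -k + 2*s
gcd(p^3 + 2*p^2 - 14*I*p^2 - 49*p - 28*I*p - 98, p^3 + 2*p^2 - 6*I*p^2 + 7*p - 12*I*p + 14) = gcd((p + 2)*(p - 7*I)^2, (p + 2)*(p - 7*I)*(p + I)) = p^2 + p*(2 - 7*I) - 14*I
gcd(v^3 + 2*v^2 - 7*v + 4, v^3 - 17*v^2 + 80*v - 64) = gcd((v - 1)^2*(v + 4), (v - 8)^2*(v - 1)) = v - 1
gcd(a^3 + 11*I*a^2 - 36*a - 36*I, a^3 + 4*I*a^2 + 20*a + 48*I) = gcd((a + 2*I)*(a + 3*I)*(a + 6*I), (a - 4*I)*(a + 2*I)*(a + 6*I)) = a^2 + 8*I*a - 12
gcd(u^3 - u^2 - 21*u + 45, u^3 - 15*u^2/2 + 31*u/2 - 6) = u - 3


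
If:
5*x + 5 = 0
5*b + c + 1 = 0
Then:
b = -c/5 - 1/5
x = -1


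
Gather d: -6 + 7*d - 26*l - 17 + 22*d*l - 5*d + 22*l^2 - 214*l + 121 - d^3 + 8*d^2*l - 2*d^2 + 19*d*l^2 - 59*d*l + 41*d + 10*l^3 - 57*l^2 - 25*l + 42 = -d^3 + d^2*(8*l - 2) + d*(19*l^2 - 37*l + 43) + 10*l^3 - 35*l^2 - 265*l + 140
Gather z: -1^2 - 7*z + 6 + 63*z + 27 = 56*z + 32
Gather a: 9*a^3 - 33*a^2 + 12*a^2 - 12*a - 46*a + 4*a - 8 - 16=9*a^3 - 21*a^2 - 54*a - 24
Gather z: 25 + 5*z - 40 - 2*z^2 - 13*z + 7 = -2*z^2 - 8*z - 8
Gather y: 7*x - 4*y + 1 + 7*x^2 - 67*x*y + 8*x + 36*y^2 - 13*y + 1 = 7*x^2 + 15*x + 36*y^2 + y*(-67*x - 17) + 2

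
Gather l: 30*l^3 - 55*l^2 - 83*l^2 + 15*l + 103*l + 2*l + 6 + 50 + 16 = 30*l^3 - 138*l^2 + 120*l + 72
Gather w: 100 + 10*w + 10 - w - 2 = 9*w + 108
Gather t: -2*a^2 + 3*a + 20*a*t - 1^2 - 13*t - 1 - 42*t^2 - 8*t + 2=-2*a^2 + 3*a - 42*t^2 + t*(20*a - 21)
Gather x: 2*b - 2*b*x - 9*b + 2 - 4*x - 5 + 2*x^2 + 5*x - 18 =-7*b + 2*x^2 + x*(1 - 2*b) - 21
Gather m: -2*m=-2*m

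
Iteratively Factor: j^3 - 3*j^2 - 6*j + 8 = (j + 2)*(j^2 - 5*j + 4) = (j - 1)*(j + 2)*(j - 4)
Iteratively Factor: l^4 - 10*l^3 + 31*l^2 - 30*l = (l - 3)*(l^3 - 7*l^2 + 10*l) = (l - 5)*(l - 3)*(l^2 - 2*l) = l*(l - 5)*(l - 3)*(l - 2)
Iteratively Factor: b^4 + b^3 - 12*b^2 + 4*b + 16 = (b - 2)*(b^3 + 3*b^2 - 6*b - 8) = (b - 2)*(b + 4)*(b^2 - b - 2) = (b - 2)*(b + 1)*(b + 4)*(b - 2)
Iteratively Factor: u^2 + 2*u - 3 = (u + 3)*(u - 1)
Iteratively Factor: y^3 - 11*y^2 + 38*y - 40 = (y - 2)*(y^2 - 9*y + 20) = (y - 4)*(y - 2)*(y - 5)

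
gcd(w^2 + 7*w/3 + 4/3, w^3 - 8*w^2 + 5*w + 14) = w + 1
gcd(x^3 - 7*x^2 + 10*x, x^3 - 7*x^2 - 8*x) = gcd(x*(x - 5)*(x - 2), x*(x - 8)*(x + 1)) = x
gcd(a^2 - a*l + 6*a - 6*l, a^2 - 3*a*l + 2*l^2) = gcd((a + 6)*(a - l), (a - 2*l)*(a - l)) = a - l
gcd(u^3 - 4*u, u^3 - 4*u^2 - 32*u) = u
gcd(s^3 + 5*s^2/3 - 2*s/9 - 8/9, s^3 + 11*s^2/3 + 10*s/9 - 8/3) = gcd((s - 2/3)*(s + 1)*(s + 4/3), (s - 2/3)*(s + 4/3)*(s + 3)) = s^2 + 2*s/3 - 8/9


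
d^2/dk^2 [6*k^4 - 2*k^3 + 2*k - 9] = 12*k*(6*k - 1)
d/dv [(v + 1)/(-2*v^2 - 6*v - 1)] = (2*v^2 + 4*v + 5)/(4*v^4 + 24*v^3 + 40*v^2 + 12*v + 1)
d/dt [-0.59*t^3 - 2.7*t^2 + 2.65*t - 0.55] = -1.77*t^2 - 5.4*t + 2.65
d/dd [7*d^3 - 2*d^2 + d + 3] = 21*d^2 - 4*d + 1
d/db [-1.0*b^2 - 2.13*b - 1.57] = -2.0*b - 2.13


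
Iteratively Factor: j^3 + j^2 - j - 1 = (j - 1)*(j^2 + 2*j + 1) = (j - 1)*(j + 1)*(j + 1)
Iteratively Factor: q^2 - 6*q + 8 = (q - 2)*(q - 4)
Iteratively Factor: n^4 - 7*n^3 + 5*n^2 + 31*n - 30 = (n + 2)*(n^3 - 9*n^2 + 23*n - 15) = (n - 1)*(n + 2)*(n^2 - 8*n + 15) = (n - 5)*(n - 1)*(n + 2)*(n - 3)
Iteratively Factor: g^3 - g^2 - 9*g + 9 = (g + 3)*(g^2 - 4*g + 3) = (g - 1)*(g + 3)*(g - 3)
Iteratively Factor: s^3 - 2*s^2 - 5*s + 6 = (s - 3)*(s^2 + s - 2) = (s - 3)*(s - 1)*(s + 2)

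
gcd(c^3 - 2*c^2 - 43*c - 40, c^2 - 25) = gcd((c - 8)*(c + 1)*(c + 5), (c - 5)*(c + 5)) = c + 5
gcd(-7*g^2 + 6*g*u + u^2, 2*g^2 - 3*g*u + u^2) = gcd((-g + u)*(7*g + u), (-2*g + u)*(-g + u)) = -g + u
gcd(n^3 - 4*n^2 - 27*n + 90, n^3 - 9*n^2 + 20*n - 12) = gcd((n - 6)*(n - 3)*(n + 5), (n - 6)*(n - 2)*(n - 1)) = n - 6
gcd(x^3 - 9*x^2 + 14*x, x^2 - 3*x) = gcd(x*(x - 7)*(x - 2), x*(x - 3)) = x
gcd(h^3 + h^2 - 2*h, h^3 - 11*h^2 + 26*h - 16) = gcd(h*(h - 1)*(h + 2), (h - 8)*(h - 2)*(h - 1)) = h - 1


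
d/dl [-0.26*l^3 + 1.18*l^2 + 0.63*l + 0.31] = -0.78*l^2 + 2.36*l + 0.63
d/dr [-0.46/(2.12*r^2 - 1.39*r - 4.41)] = (1.9504*r - 0.6394)/(-2.12*r^2 + 1.39*r + 4.41)^2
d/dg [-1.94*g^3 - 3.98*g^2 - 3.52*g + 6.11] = -5.82*g^2 - 7.96*g - 3.52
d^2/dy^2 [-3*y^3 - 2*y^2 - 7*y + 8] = -18*y - 4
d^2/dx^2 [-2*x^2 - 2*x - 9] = -4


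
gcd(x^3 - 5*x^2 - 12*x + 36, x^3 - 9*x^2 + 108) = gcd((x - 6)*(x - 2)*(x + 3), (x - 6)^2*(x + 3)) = x^2 - 3*x - 18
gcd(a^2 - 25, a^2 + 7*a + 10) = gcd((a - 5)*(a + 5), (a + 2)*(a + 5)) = a + 5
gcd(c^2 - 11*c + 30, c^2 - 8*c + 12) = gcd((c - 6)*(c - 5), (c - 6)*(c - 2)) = c - 6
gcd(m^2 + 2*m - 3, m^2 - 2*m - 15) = m + 3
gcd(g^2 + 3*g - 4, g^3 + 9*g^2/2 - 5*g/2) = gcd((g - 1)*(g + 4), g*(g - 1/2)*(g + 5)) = 1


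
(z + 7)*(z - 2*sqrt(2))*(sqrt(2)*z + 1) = sqrt(2)*z^3 - 3*z^2 + 7*sqrt(2)*z^2 - 21*z - 2*sqrt(2)*z - 14*sqrt(2)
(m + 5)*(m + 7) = m^2 + 12*m + 35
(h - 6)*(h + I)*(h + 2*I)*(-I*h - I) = -I*h^4 + 3*h^3 + 5*I*h^3 - 15*h^2 + 8*I*h^2 - 18*h - 10*I*h - 12*I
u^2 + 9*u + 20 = (u + 4)*(u + 5)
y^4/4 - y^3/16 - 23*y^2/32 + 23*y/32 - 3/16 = (y/4 + 1/2)*(y - 1)*(y - 3/4)*(y - 1/2)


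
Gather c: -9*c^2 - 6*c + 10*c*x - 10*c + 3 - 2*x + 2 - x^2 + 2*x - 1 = -9*c^2 + c*(10*x - 16) - x^2 + 4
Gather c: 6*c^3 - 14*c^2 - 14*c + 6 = 6*c^3 - 14*c^2 - 14*c + 6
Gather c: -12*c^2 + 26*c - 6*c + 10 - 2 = -12*c^2 + 20*c + 8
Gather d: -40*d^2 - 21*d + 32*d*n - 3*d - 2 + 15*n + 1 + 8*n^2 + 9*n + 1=-40*d^2 + d*(32*n - 24) + 8*n^2 + 24*n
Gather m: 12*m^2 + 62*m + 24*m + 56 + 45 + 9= 12*m^2 + 86*m + 110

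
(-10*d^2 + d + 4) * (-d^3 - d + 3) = 10*d^5 - d^4 + 6*d^3 - 31*d^2 - d + 12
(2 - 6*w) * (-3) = 18*w - 6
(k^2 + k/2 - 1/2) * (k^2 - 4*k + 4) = k^4 - 7*k^3/2 + 3*k^2/2 + 4*k - 2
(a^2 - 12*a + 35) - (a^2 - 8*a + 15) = 20 - 4*a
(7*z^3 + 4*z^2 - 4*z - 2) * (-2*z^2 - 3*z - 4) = -14*z^5 - 29*z^4 - 32*z^3 + 22*z + 8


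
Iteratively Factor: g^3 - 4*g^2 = (g)*(g^2 - 4*g) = g^2*(g - 4)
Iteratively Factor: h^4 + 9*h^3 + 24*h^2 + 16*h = (h + 4)*(h^3 + 5*h^2 + 4*h) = (h + 4)^2*(h^2 + h) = (h + 1)*(h + 4)^2*(h)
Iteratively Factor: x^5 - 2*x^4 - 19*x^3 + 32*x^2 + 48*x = (x)*(x^4 - 2*x^3 - 19*x^2 + 32*x + 48) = x*(x + 1)*(x^3 - 3*x^2 - 16*x + 48) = x*(x - 3)*(x + 1)*(x^2 - 16) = x*(x - 3)*(x + 1)*(x + 4)*(x - 4)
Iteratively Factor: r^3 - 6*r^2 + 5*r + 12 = (r + 1)*(r^2 - 7*r + 12) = (r - 3)*(r + 1)*(r - 4)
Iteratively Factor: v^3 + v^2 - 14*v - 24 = (v + 2)*(v^2 - v - 12) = (v + 2)*(v + 3)*(v - 4)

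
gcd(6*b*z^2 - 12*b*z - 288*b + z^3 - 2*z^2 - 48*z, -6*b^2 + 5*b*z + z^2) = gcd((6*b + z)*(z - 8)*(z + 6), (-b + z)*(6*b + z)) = 6*b + z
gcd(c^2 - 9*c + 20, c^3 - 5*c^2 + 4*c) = c - 4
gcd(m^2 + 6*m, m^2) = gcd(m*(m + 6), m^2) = m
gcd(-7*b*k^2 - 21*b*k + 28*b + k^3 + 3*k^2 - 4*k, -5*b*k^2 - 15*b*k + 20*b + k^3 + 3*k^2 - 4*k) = k^2 + 3*k - 4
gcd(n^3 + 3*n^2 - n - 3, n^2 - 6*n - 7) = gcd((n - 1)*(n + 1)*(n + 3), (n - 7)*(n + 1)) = n + 1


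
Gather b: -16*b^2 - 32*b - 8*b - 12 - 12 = -16*b^2 - 40*b - 24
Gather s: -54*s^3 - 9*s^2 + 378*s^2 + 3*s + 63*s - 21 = -54*s^3 + 369*s^2 + 66*s - 21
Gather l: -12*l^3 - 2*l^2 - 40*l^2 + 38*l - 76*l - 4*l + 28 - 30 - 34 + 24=-12*l^3 - 42*l^2 - 42*l - 12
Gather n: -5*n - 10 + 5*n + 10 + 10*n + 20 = 10*n + 20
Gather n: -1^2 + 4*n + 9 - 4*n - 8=0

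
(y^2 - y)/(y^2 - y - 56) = y*(1 - y)/(-y^2 + y + 56)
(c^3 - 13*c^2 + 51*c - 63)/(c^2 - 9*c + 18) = (c^2 - 10*c + 21)/(c - 6)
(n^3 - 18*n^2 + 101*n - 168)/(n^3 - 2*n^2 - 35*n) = (n^2 - 11*n + 24)/(n*(n + 5))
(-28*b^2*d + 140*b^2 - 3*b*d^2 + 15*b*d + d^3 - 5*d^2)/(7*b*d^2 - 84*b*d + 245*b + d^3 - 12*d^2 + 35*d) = (-28*b^2 - 3*b*d + d^2)/(7*b*d - 49*b + d^2 - 7*d)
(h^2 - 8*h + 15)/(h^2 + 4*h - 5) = (h^2 - 8*h + 15)/(h^2 + 4*h - 5)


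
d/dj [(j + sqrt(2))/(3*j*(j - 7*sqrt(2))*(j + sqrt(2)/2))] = (-4*j^3 + 7*sqrt(2)*j^2 + 52*j + 14*sqrt(2))/(3*j^2*(2*j^4 - 26*sqrt(2)*j^3 + 141*j^2 + 182*sqrt(2)*j + 98))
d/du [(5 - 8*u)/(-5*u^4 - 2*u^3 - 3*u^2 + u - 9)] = (40*u^4 + 16*u^3 + 24*u^2 - 8*u - (8*u - 5)*(20*u^3 + 6*u^2 + 6*u - 1) + 72)/(5*u^4 + 2*u^3 + 3*u^2 - u + 9)^2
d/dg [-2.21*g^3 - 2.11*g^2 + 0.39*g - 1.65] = -6.63*g^2 - 4.22*g + 0.39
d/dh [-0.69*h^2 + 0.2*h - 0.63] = 0.2 - 1.38*h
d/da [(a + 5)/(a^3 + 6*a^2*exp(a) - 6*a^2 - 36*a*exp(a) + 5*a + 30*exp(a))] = (a^3 + 6*a^2*exp(a) - 6*a^2 - 36*a*exp(a) + 5*a - (a + 5)*(6*a^2*exp(a) + 3*a^2 - 24*a*exp(a) - 12*a - 6*exp(a) + 5) + 30*exp(a))/(a^3 + 6*a^2*exp(a) - 6*a^2 - 36*a*exp(a) + 5*a + 30*exp(a))^2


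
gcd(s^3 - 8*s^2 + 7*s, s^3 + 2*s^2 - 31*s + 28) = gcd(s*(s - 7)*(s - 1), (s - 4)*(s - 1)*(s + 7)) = s - 1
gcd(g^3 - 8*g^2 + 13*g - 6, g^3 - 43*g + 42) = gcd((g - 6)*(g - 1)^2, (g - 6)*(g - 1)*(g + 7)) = g^2 - 7*g + 6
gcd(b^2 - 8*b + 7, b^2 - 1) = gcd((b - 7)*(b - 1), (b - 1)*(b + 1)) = b - 1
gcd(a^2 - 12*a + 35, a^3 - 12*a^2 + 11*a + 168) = a - 7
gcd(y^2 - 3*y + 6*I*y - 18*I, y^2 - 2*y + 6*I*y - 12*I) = y + 6*I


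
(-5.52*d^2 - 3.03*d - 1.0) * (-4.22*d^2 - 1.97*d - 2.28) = 23.2944*d^4 + 23.661*d^3 + 22.7747*d^2 + 8.8784*d + 2.28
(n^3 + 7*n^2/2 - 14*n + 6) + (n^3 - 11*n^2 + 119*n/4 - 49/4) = 2*n^3 - 15*n^2/2 + 63*n/4 - 25/4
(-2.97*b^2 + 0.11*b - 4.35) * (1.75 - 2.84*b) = 8.4348*b^3 - 5.5099*b^2 + 12.5465*b - 7.6125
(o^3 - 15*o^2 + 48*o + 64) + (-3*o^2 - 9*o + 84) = o^3 - 18*o^2 + 39*o + 148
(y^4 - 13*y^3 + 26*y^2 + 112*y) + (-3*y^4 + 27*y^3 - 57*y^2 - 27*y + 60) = -2*y^4 + 14*y^3 - 31*y^2 + 85*y + 60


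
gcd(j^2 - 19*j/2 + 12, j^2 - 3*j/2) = j - 3/2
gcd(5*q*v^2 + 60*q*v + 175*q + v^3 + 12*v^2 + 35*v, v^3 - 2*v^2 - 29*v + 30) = v + 5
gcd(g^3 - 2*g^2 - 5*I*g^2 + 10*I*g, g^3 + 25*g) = g^2 - 5*I*g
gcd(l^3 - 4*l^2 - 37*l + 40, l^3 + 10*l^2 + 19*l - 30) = l^2 + 4*l - 5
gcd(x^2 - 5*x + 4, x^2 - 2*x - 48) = 1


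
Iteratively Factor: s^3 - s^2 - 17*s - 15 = (s + 1)*(s^2 - 2*s - 15) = (s + 1)*(s + 3)*(s - 5)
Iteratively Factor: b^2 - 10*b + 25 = (b - 5)*(b - 5)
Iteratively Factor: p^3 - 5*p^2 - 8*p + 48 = (p - 4)*(p^2 - p - 12) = (p - 4)^2*(p + 3)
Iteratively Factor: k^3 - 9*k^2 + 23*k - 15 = (k - 1)*(k^2 - 8*k + 15) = (k - 3)*(k - 1)*(k - 5)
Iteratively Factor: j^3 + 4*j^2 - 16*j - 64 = (j + 4)*(j^2 - 16) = (j + 4)^2*(j - 4)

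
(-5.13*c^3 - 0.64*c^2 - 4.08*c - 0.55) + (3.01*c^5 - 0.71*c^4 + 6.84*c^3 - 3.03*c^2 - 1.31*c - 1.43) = 3.01*c^5 - 0.71*c^4 + 1.71*c^3 - 3.67*c^2 - 5.39*c - 1.98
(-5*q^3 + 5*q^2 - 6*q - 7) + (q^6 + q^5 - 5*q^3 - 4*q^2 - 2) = q^6 + q^5 - 10*q^3 + q^2 - 6*q - 9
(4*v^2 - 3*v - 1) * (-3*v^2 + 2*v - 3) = -12*v^4 + 17*v^3 - 15*v^2 + 7*v + 3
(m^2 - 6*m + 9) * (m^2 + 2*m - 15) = m^4 - 4*m^3 - 18*m^2 + 108*m - 135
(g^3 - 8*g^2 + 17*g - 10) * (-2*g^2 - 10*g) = -2*g^5 + 6*g^4 + 46*g^3 - 150*g^2 + 100*g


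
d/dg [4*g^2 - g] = 8*g - 1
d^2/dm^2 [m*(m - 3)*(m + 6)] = 6*m + 6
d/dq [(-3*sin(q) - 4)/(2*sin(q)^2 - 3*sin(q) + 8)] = (6*sin(q)^2 + 16*sin(q) - 36)*cos(q)/(-3*sin(q) - cos(2*q) + 9)^2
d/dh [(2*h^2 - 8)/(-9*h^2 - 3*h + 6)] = 2*(-h^2 - 20*h - 4)/(3*(9*h^4 + 6*h^3 - 11*h^2 - 4*h + 4))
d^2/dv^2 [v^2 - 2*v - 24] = 2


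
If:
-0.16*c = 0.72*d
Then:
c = -4.5*d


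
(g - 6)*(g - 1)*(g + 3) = g^3 - 4*g^2 - 15*g + 18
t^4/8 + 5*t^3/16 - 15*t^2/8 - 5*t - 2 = (t/4 + 1)*(t/2 + 1)*(t - 4)*(t + 1/2)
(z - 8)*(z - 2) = z^2 - 10*z + 16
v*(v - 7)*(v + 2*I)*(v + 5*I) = v^4 - 7*v^3 + 7*I*v^3 - 10*v^2 - 49*I*v^2 + 70*v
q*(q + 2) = q^2 + 2*q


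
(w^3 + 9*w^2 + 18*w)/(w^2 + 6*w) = w + 3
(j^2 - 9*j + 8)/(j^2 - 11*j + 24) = (j - 1)/(j - 3)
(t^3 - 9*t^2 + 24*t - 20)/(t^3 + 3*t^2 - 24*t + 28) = (t - 5)/(t + 7)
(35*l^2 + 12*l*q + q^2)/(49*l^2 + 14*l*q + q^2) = (5*l + q)/(7*l + q)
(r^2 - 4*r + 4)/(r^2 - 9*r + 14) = (r - 2)/(r - 7)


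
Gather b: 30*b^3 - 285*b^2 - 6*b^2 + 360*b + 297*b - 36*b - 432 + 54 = 30*b^3 - 291*b^2 + 621*b - 378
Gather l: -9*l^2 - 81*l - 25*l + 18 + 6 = -9*l^2 - 106*l + 24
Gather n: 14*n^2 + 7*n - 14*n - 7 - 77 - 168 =14*n^2 - 7*n - 252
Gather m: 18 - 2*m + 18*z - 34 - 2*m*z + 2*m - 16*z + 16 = -2*m*z + 2*z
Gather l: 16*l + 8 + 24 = 16*l + 32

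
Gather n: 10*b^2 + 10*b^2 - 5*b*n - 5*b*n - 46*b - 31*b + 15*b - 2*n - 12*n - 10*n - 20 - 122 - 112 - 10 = 20*b^2 - 62*b + n*(-10*b - 24) - 264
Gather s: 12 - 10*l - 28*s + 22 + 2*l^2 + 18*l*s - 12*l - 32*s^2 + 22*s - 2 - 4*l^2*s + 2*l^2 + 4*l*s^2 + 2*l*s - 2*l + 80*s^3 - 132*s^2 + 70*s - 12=4*l^2 - 24*l + 80*s^3 + s^2*(4*l - 164) + s*(-4*l^2 + 20*l + 64) + 20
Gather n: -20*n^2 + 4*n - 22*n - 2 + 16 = -20*n^2 - 18*n + 14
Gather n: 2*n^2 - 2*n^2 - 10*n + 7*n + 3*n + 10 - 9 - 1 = 0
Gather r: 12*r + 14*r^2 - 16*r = 14*r^2 - 4*r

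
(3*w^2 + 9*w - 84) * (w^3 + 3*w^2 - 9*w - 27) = 3*w^5 + 18*w^4 - 84*w^3 - 414*w^2 + 513*w + 2268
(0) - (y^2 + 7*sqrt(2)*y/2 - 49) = -y^2 - 7*sqrt(2)*y/2 + 49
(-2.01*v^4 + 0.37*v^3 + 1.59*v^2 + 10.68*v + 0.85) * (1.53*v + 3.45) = -3.0753*v^5 - 6.3684*v^4 + 3.7092*v^3 + 21.8259*v^2 + 38.1465*v + 2.9325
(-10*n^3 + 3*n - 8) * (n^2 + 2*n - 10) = -10*n^5 - 20*n^4 + 103*n^3 - 2*n^2 - 46*n + 80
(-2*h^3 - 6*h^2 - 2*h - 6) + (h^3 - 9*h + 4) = -h^3 - 6*h^2 - 11*h - 2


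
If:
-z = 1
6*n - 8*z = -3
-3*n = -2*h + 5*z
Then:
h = -21/4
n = -11/6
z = -1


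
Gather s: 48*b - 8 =48*b - 8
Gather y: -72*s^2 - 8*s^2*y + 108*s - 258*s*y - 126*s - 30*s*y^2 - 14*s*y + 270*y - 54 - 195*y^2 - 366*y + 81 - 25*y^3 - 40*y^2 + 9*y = -72*s^2 - 18*s - 25*y^3 + y^2*(-30*s - 235) + y*(-8*s^2 - 272*s - 87) + 27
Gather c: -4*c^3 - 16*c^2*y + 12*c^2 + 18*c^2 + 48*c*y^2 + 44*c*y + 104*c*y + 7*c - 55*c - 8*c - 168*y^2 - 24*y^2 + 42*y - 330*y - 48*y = -4*c^3 + c^2*(30 - 16*y) + c*(48*y^2 + 148*y - 56) - 192*y^2 - 336*y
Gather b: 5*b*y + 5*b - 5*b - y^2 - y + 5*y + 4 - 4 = 5*b*y - y^2 + 4*y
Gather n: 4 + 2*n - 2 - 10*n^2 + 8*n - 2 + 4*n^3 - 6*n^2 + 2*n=4*n^3 - 16*n^2 + 12*n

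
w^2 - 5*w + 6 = (w - 3)*(w - 2)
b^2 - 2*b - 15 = (b - 5)*(b + 3)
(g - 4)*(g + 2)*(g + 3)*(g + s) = g^4 + g^3*s + g^3 + g^2*s - 14*g^2 - 14*g*s - 24*g - 24*s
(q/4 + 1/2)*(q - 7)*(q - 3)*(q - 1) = q^4/4 - 9*q^3/4 + 9*q^2/4 + 41*q/4 - 21/2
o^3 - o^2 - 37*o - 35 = (o - 7)*(o + 1)*(o + 5)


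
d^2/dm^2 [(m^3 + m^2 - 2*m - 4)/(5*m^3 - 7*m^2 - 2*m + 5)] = 2*(60*m^6 - 120*m^5 - 510*m^4 + 852*m^3 - 93*m^2 - 3*m - 151)/(125*m^9 - 525*m^8 + 585*m^7 + 452*m^6 - 1284*m^5 + 351*m^4 + 787*m^3 - 465*m^2 - 150*m + 125)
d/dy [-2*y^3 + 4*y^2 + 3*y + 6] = -6*y^2 + 8*y + 3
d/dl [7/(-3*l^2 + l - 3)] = 7*(6*l - 1)/(3*l^2 - l + 3)^2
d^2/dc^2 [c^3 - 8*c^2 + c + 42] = 6*c - 16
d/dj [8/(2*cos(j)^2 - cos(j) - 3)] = 8*(4*cos(j) - 1)*sin(j)/(cos(j) - cos(2*j) + 2)^2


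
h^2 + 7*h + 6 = (h + 1)*(h + 6)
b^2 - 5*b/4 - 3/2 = (b - 2)*(b + 3/4)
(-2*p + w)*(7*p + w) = -14*p^2 + 5*p*w + w^2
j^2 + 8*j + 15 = (j + 3)*(j + 5)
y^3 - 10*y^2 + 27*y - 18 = (y - 6)*(y - 3)*(y - 1)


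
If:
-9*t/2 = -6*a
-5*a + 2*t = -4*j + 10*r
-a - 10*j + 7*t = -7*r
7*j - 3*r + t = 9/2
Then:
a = 324/535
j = 603/1070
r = 9/107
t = 432/535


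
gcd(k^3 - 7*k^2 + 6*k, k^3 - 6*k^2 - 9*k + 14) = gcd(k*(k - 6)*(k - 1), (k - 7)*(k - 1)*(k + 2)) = k - 1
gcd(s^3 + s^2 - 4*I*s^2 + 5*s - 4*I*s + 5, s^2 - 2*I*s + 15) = s - 5*I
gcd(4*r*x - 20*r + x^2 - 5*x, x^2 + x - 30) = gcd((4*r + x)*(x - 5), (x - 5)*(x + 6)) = x - 5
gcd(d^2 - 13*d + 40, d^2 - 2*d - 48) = d - 8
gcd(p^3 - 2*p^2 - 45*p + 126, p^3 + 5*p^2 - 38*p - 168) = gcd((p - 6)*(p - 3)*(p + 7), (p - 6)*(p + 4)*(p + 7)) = p^2 + p - 42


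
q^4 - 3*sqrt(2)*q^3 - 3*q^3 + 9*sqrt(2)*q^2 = q^2*(q - 3)*(q - 3*sqrt(2))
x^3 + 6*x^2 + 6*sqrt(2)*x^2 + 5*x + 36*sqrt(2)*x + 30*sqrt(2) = (x + 1)*(x + 5)*(x + 6*sqrt(2))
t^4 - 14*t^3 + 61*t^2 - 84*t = t*(t - 7)*(t - 4)*(t - 3)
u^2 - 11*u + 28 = (u - 7)*(u - 4)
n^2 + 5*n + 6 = (n + 2)*(n + 3)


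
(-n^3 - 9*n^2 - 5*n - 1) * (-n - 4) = n^4 + 13*n^3 + 41*n^2 + 21*n + 4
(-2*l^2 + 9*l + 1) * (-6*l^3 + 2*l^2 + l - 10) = 12*l^5 - 58*l^4 + 10*l^3 + 31*l^2 - 89*l - 10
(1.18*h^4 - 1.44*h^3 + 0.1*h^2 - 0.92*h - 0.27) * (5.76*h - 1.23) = 6.7968*h^5 - 9.7458*h^4 + 2.3472*h^3 - 5.4222*h^2 - 0.4236*h + 0.3321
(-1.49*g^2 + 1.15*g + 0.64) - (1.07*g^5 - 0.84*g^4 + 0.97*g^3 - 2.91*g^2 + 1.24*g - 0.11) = -1.07*g^5 + 0.84*g^4 - 0.97*g^3 + 1.42*g^2 - 0.0900000000000001*g + 0.75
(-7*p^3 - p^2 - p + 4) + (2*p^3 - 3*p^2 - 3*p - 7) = -5*p^3 - 4*p^2 - 4*p - 3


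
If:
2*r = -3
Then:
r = -3/2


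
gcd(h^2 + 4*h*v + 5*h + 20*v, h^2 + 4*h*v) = h + 4*v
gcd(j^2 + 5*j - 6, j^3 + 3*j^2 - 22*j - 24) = j + 6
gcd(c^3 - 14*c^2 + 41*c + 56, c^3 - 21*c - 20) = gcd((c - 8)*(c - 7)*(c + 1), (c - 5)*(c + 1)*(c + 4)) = c + 1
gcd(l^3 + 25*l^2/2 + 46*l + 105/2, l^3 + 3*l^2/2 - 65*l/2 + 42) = l + 7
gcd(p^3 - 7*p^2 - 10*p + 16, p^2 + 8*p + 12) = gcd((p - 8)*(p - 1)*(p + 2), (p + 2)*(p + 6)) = p + 2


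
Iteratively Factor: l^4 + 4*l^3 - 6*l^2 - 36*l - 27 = (l + 3)*(l^3 + l^2 - 9*l - 9) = (l - 3)*(l + 3)*(l^2 + 4*l + 3) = (l - 3)*(l + 1)*(l + 3)*(l + 3)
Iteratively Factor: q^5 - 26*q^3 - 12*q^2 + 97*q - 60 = (q - 5)*(q^4 + 5*q^3 - q^2 - 17*q + 12) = (q - 5)*(q - 1)*(q^3 + 6*q^2 + 5*q - 12) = (q - 5)*(q - 1)^2*(q^2 + 7*q + 12) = (q - 5)*(q - 1)^2*(q + 3)*(q + 4)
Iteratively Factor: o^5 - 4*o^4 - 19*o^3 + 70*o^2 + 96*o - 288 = (o - 4)*(o^4 - 19*o^2 - 6*o + 72) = (o - 4)*(o + 3)*(o^3 - 3*o^2 - 10*o + 24) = (o - 4)^2*(o + 3)*(o^2 + o - 6) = (o - 4)^2*(o - 2)*(o + 3)*(o + 3)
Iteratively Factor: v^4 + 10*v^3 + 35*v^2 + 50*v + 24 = (v + 2)*(v^3 + 8*v^2 + 19*v + 12) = (v + 2)*(v + 4)*(v^2 + 4*v + 3) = (v + 1)*(v + 2)*(v + 4)*(v + 3)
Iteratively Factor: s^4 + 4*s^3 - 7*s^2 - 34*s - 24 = (s + 1)*(s^3 + 3*s^2 - 10*s - 24) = (s + 1)*(s + 4)*(s^2 - s - 6) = (s + 1)*(s + 2)*(s + 4)*(s - 3)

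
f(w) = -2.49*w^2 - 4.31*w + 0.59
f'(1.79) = -13.22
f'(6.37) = -36.03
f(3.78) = -51.28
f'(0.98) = -9.19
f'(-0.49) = -1.87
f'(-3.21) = 11.68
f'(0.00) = -4.31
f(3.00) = -34.75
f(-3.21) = -11.23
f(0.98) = -6.03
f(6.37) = -127.90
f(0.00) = 0.59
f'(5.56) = -32.00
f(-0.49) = 2.10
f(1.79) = -15.10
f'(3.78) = -23.13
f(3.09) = -36.50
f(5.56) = -100.35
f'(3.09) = -19.70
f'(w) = -4.98*w - 4.31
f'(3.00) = -19.25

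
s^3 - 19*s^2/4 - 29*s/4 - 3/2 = (s - 6)*(s + 1/4)*(s + 1)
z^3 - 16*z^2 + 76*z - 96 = (z - 8)*(z - 6)*(z - 2)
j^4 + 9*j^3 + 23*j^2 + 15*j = j*(j + 1)*(j + 3)*(j + 5)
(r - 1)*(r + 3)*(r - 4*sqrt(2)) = r^3 - 4*sqrt(2)*r^2 + 2*r^2 - 8*sqrt(2)*r - 3*r + 12*sqrt(2)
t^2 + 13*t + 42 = (t + 6)*(t + 7)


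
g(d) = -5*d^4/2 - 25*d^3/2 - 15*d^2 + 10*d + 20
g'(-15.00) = 25772.50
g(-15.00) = -87880.00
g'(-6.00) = 1000.00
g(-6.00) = -1120.00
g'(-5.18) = 549.10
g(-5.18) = -496.83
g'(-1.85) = 0.47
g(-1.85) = 0.02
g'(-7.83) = 2746.30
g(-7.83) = -4374.28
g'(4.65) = -1945.79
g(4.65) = -2683.48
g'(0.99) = -66.16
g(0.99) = 0.67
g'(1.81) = -226.45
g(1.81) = -112.00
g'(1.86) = -239.88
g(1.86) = -123.65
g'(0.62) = -25.40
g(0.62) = 17.09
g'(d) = -10*d^3 - 75*d^2/2 - 30*d + 10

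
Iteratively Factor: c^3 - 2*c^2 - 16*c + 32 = (c - 4)*(c^2 + 2*c - 8) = (c - 4)*(c - 2)*(c + 4)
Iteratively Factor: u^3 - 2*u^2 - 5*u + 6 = (u + 2)*(u^2 - 4*u + 3) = (u - 3)*(u + 2)*(u - 1)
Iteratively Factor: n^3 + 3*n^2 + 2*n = (n + 2)*(n^2 + n) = n*(n + 2)*(n + 1)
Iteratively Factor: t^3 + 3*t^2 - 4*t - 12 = (t - 2)*(t^2 + 5*t + 6) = (t - 2)*(t + 3)*(t + 2)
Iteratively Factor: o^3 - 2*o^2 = (o)*(o^2 - 2*o) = o*(o - 2)*(o)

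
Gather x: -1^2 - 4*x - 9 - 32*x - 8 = -36*x - 18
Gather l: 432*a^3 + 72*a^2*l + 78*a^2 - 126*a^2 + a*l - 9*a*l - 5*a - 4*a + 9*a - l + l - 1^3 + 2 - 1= 432*a^3 - 48*a^2 + l*(72*a^2 - 8*a)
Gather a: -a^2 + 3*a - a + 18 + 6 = -a^2 + 2*a + 24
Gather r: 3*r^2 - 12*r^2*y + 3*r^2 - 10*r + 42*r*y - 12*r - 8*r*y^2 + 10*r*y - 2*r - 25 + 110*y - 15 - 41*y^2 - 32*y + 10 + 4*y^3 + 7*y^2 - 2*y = r^2*(6 - 12*y) + r*(-8*y^2 + 52*y - 24) + 4*y^3 - 34*y^2 + 76*y - 30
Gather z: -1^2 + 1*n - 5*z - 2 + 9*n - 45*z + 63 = 10*n - 50*z + 60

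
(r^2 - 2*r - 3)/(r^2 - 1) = (r - 3)/(r - 1)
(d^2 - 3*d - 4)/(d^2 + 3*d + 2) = (d - 4)/(d + 2)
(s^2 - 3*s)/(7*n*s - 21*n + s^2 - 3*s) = s/(7*n + s)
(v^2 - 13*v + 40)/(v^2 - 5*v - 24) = (v - 5)/(v + 3)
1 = 1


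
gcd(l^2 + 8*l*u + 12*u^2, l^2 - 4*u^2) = l + 2*u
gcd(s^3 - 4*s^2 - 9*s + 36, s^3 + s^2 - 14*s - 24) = s^2 - s - 12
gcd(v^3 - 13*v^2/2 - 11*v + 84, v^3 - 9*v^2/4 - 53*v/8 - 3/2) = v - 4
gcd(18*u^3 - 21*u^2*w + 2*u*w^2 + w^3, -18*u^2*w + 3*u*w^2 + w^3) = 18*u^2 - 3*u*w - w^2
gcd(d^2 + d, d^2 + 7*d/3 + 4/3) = d + 1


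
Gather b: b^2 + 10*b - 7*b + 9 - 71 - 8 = b^2 + 3*b - 70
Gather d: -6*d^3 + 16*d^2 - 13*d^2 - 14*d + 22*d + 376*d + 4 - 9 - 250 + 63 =-6*d^3 + 3*d^2 + 384*d - 192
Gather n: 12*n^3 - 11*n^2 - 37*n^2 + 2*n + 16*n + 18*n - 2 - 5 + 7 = 12*n^3 - 48*n^2 + 36*n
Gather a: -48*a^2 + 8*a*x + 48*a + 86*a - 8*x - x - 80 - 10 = -48*a^2 + a*(8*x + 134) - 9*x - 90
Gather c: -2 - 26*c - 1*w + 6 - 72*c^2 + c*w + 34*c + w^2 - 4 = -72*c^2 + c*(w + 8) + w^2 - w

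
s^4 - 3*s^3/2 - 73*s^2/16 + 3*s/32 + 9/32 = (s - 3)*(s - 1/4)*(s + 1/4)*(s + 3/2)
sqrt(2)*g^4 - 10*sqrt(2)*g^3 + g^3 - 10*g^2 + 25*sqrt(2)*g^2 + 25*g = g*(g - 5)^2*(sqrt(2)*g + 1)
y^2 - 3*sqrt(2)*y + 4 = (y - 2*sqrt(2))*(y - sqrt(2))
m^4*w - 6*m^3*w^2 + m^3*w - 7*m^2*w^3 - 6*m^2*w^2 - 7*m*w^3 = m*(m - 7*w)*(m + w)*(m*w + w)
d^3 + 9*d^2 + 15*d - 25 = (d - 1)*(d + 5)^2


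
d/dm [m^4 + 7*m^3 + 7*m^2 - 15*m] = 4*m^3 + 21*m^2 + 14*m - 15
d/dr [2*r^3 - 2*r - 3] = 6*r^2 - 2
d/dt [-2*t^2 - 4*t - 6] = -4*t - 4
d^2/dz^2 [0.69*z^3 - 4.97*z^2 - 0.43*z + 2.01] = 4.14*z - 9.94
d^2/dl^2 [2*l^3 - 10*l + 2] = 12*l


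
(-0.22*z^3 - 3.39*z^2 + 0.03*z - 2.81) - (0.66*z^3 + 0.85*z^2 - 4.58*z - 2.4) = -0.88*z^3 - 4.24*z^2 + 4.61*z - 0.41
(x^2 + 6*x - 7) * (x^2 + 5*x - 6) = x^4 + 11*x^3 + 17*x^2 - 71*x + 42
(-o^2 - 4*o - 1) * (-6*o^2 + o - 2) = 6*o^4 + 23*o^3 + 4*o^2 + 7*o + 2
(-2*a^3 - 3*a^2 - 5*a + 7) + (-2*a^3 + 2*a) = -4*a^3 - 3*a^2 - 3*a + 7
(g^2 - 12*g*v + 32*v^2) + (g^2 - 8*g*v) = 2*g^2 - 20*g*v + 32*v^2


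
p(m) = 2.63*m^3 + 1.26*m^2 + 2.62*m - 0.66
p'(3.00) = 81.19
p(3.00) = 89.55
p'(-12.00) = 1108.54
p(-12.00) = -4395.30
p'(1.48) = 23.63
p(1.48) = 14.50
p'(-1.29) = 12.50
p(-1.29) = -7.59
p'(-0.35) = 2.70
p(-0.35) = -1.54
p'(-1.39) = 14.36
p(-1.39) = -8.93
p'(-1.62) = 19.24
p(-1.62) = -12.78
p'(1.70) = 29.71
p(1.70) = 20.36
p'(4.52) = 175.21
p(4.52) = 279.79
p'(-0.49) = 3.28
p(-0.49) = -1.95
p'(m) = 7.89*m^2 + 2.52*m + 2.62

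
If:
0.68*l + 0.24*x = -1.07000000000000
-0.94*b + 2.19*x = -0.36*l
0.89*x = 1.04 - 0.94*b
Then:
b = 0.59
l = -1.77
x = 0.54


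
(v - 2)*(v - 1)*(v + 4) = v^3 + v^2 - 10*v + 8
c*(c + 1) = c^2 + c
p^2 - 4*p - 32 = (p - 8)*(p + 4)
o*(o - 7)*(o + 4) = o^3 - 3*o^2 - 28*o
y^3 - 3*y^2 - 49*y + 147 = (y - 7)*(y - 3)*(y + 7)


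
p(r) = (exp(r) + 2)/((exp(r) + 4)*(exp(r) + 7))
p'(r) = -(exp(r) + 2)*exp(r)/((exp(r) + 4)*(exp(r) + 7)^2) - (exp(r) + 2)*exp(r)/((exp(r) + 4)^2*(exp(r) + 7)) + exp(r)/((exp(r) + 4)*(exp(r) + 7))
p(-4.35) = 0.07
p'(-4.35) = 0.00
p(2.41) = 0.05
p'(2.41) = -0.02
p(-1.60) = 0.07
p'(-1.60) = 0.00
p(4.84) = 0.01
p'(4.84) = -0.01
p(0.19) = 0.08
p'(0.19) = -0.00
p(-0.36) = 0.07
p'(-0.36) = 0.00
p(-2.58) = 0.07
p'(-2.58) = 0.00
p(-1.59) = 0.07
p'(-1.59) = 0.00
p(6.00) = 0.00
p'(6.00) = 0.00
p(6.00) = 0.00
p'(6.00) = 0.00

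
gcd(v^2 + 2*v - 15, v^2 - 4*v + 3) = v - 3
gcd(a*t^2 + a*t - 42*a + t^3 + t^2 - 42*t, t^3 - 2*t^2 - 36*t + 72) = t - 6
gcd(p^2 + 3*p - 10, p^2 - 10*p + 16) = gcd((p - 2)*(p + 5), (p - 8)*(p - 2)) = p - 2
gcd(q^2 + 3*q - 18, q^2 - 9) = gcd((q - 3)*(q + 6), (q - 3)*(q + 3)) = q - 3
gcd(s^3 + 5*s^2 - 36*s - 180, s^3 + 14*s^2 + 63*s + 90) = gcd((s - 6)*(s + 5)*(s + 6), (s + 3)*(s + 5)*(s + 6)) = s^2 + 11*s + 30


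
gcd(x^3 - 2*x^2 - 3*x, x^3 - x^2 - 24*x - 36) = 1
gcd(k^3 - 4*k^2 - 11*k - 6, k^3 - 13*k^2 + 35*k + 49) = k + 1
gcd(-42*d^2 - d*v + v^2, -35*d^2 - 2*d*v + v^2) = -7*d + v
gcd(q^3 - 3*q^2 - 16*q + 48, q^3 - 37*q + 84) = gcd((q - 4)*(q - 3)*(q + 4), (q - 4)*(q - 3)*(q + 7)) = q^2 - 7*q + 12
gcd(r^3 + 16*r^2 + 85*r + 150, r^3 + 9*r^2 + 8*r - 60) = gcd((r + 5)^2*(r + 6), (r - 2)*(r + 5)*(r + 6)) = r^2 + 11*r + 30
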